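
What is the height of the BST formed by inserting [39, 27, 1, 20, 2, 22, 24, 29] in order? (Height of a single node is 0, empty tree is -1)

Insertion order: [39, 27, 1, 20, 2, 22, 24, 29]
Tree (level-order array): [39, 27, None, 1, 29, None, 20, None, None, 2, 22, None, None, None, 24]
Compute height bottom-up (empty subtree = -1):
  height(2) = 1 + max(-1, -1) = 0
  height(24) = 1 + max(-1, -1) = 0
  height(22) = 1 + max(-1, 0) = 1
  height(20) = 1 + max(0, 1) = 2
  height(1) = 1 + max(-1, 2) = 3
  height(29) = 1 + max(-1, -1) = 0
  height(27) = 1 + max(3, 0) = 4
  height(39) = 1 + max(4, -1) = 5
Height = 5


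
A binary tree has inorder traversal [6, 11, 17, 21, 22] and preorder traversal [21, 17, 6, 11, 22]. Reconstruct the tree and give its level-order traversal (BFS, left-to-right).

Inorder:  [6, 11, 17, 21, 22]
Preorder: [21, 17, 6, 11, 22]
Algorithm: preorder visits root first, so consume preorder in order;
for each root, split the current inorder slice at that value into
left-subtree inorder and right-subtree inorder, then recurse.
Recursive splits:
  root=21; inorder splits into left=[6, 11, 17], right=[22]
  root=17; inorder splits into left=[6, 11], right=[]
  root=6; inorder splits into left=[], right=[11]
  root=11; inorder splits into left=[], right=[]
  root=22; inorder splits into left=[], right=[]
Reconstructed level-order: [21, 17, 22, 6, 11]


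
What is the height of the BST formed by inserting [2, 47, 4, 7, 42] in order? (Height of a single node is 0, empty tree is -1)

Insertion order: [2, 47, 4, 7, 42]
Tree (level-order array): [2, None, 47, 4, None, None, 7, None, 42]
Compute height bottom-up (empty subtree = -1):
  height(42) = 1 + max(-1, -1) = 0
  height(7) = 1 + max(-1, 0) = 1
  height(4) = 1 + max(-1, 1) = 2
  height(47) = 1 + max(2, -1) = 3
  height(2) = 1 + max(-1, 3) = 4
Height = 4


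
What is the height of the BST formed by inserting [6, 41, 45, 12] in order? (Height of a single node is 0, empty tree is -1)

Insertion order: [6, 41, 45, 12]
Tree (level-order array): [6, None, 41, 12, 45]
Compute height bottom-up (empty subtree = -1):
  height(12) = 1 + max(-1, -1) = 0
  height(45) = 1 + max(-1, -1) = 0
  height(41) = 1 + max(0, 0) = 1
  height(6) = 1 + max(-1, 1) = 2
Height = 2


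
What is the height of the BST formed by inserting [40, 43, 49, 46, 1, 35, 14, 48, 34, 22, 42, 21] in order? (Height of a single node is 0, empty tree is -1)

Insertion order: [40, 43, 49, 46, 1, 35, 14, 48, 34, 22, 42, 21]
Tree (level-order array): [40, 1, 43, None, 35, 42, 49, 14, None, None, None, 46, None, None, 34, None, 48, 22, None, None, None, 21]
Compute height bottom-up (empty subtree = -1):
  height(21) = 1 + max(-1, -1) = 0
  height(22) = 1 + max(0, -1) = 1
  height(34) = 1 + max(1, -1) = 2
  height(14) = 1 + max(-1, 2) = 3
  height(35) = 1 + max(3, -1) = 4
  height(1) = 1 + max(-1, 4) = 5
  height(42) = 1 + max(-1, -1) = 0
  height(48) = 1 + max(-1, -1) = 0
  height(46) = 1 + max(-1, 0) = 1
  height(49) = 1 + max(1, -1) = 2
  height(43) = 1 + max(0, 2) = 3
  height(40) = 1 + max(5, 3) = 6
Height = 6


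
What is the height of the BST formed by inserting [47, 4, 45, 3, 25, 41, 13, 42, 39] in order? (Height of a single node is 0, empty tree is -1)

Insertion order: [47, 4, 45, 3, 25, 41, 13, 42, 39]
Tree (level-order array): [47, 4, None, 3, 45, None, None, 25, None, 13, 41, None, None, 39, 42]
Compute height bottom-up (empty subtree = -1):
  height(3) = 1 + max(-1, -1) = 0
  height(13) = 1 + max(-1, -1) = 0
  height(39) = 1 + max(-1, -1) = 0
  height(42) = 1 + max(-1, -1) = 0
  height(41) = 1 + max(0, 0) = 1
  height(25) = 1 + max(0, 1) = 2
  height(45) = 1 + max(2, -1) = 3
  height(4) = 1 + max(0, 3) = 4
  height(47) = 1 + max(4, -1) = 5
Height = 5


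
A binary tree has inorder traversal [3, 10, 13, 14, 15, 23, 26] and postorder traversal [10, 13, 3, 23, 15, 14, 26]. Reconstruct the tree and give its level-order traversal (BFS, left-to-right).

Inorder:   [3, 10, 13, 14, 15, 23, 26]
Postorder: [10, 13, 3, 23, 15, 14, 26]
Algorithm: postorder visits root last, so walk postorder right-to-left;
each value is the root of the current inorder slice — split it at that
value, recurse on the right subtree first, then the left.
Recursive splits:
  root=26; inorder splits into left=[3, 10, 13, 14, 15, 23], right=[]
  root=14; inorder splits into left=[3, 10, 13], right=[15, 23]
  root=15; inorder splits into left=[], right=[23]
  root=23; inorder splits into left=[], right=[]
  root=3; inorder splits into left=[], right=[10, 13]
  root=13; inorder splits into left=[10], right=[]
  root=10; inorder splits into left=[], right=[]
Reconstructed level-order: [26, 14, 3, 15, 13, 23, 10]


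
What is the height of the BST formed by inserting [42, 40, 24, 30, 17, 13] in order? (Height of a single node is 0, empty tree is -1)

Insertion order: [42, 40, 24, 30, 17, 13]
Tree (level-order array): [42, 40, None, 24, None, 17, 30, 13]
Compute height bottom-up (empty subtree = -1):
  height(13) = 1 + max(-1, -1) = 0
  height(17) = 1 + max(0, -1) = 1
  height(30) = 1 + max(-1, -1) = 0
  height(24) = 1 + max(1, 0) = 2
  height(40) = 1 + max(2, -1) = 3
  height(42) = 1 + max(3, -1) = 4
Height = 4


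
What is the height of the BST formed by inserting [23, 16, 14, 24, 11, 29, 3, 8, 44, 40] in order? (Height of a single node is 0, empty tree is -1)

Insertion order: [23, 16, 14, 24, 11, 29, 3, 8, 44, 40]
Tree (level-order array): [23, 16, 24, 14, None, None, 29, 11, None, None, 44, 3, None, 40, None, None, 8]
Compute height bottom-up (empty subtree = -1):
  height(8) = 1 + max(-1, -1) = 0
  height(3) = 1 + max(-1, 0) = 1
  height(11) = 1 + max(1, -1) = 2
  height(14) = 1 + max(2, -1) = 3
  height(16) = 1 + max(3, -1) = 4
  height(40) = 1 + max(-1, -1) = 0
  height(44) = 1 + max(0, -1) = 1
  height(29) = 1 + max(-1, 1) = 2
  height(24) = 1 + max(-1, 2) = 3
  height(23) = 1 + max(4, 3) = 5
Height = 5


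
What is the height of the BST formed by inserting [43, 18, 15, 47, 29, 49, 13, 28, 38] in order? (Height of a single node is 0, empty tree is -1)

Insertion order: [43, 18, 15, 47, 29, 49, 13, 28, 38]
Tree (level-order array): [43, 18, 47, 15, 29, None, 49, 13, None, 28, 38]
Compute height bottom-up (empty subtree = -1):
  height(13) = 1 + max(-1, -1) = 0
  height(15) = 1 + max(0, -1) = 1
  height(28) = 1 + max(-1, -1) = 0
  height(38) = 1 + max(-1, -1) = 0
  height(29) = 1 + max(0, 0) = 1
  height(18) = 1 + max(1, 1) = 2
  height(49) = 1 + max(-1, -1) = 0
  height(47) = 1 + max(-1, 0) = 1
  height(43) = 1 + max(2, 1) = 3
Height = 3


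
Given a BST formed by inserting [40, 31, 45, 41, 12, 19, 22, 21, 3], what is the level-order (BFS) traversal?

Tree insertion order: [40, 31, 45, 41, 12, 19, 22, 21, 3]
Tree (level-order array): [40, 31, 45, 12, None, 41, None, 3, 19, None, None, None, None, None, 22, 21]
BFS from the root, enqueuing left then right child of each popped node:
  queue [40] -> pop 40, enqueue [31, 45], visited so far: [40]
  queue [31, 45] -> pop 31, enqueue [12], visited so far: [40, 31]
  queue [45, 12] -> pop 45, enqueue [41], visited so far: [40, 31, 45]
  queue [12, 41] -> pop 12, enqueue [3, 19], visited so far: [40, 31, 45, 12]
  queue [41, 3, 19] -> pop 41, enqueue [none], visited so far: [40, 31, 45, 12, 41]
  queue [3, 19] -> pop 3, enqueue [none], visited so far: [40, 31, 45, 12, 41, 3]
  queue [19] -> pop 19, enqueue [22], visited so far: [40, 31, 45, 12, 41, 3, 19]
  queue [22] -> pop 22, enqueue [21], visited so far: [40, 31, 45, 12, 41, 3, 19, 22]
  queue [21] -> pop 21, enqueue [none], visited so far: [40, 31, 45, 12, 41, 3, 19, 22, 21]
Result: [40, 31, 45, 12, 41, 3, 19, 22, 21]


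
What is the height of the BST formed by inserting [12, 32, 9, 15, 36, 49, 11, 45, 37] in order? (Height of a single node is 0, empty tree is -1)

Insertion order: [12, 32, 9, 15, 36, 49, 11, 45, 37]
Tree (level-order array): [12, 9, 32, None, 11, 15, 36, None, None, None, None, None, 49, 45, None, 37]
Compute height bottom-up (empty subtree = -1):
  height(11) = 1 + max(-1, -1) = 0
  height(9) = 1 + max(-1, 0) = 1
  height(15) = 1 + max(-1, -1) = 0
  height(37) = 1 + max(-1, -1) = 0
  height(45) = 1 + max(0, -1) = 1
  height(49) = 1 + max(1, -1) = 2
  height(36) = 1 + max(-1, 2) = 3
  height(32) = 1 + max(0, 3) = 4
  height(12) = 1 + max(1, 4) = 5
Height = 5


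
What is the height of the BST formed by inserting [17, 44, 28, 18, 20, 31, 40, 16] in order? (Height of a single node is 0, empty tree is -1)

Insertion order: [17, 44, 28, 18, 20, 31, 40, 16]
Tree (level-order array): [17, 16, 44, None, None, 28, None, 18, 31, None, 20, None, 40]
Compute height bottom-up (empty subtree = -1):
  height(16) = 1 + max(-1, -1) = 0
  height(20) = 1 + max(-1, -1) = 0
  height(18) = 1 + max(-1, 0) = 1
  height(40) = 1 + max(-1, -1) = 0
  height(31) = 1 + max(-1, 0) = 1
  height(28) = 1 + max(1, 1) = 2
  height(44) = 1 + max(2, -1) = 3
  height(17) = 1 + max(0, 3) = 4
Height = 4


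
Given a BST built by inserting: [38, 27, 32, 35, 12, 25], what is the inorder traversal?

Tree insertion order: [38, 27, 32, 35, 12, 25]
Tree (level-order array): [38, 27, None, 12, 32, None, 25, None, 35]
Inorder traversal: [12, 25, 27, 32, 35, 38]


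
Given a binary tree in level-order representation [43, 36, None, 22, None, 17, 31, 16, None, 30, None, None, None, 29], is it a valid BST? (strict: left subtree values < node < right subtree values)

Level-order array: [43, 36, None, 22, None, 17, 31, 16, None, 30, None, None, None, 29]
Validate using subtree bounds (lo, hi): at each node, require lo < value < hi,
then recurse left with hi=value and right with lo=value.
Preorder trace (stopping at first violation):
  at node 43 with bounds (-inf, +inf): OK
  at node 36 with bounds (-inf, 43): OK
  at node 22 with bounds (-inf, 36): OK
  at node 17 with bounds (-inf, 22): OK
  at node 16 with bounds (-inf, 17): OK
  at node 31 with bounds (22, 36): OK
  at node 30 with bounds (22, 31): OK
  at node 29 with bounds (22, 30): OK
No violation found at any node.
Result: Valid BST


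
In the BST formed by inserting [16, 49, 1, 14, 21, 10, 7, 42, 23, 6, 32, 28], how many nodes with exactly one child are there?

Tree built from: [16, 49, 1, 14, 21, 10, 7, 42, 23, 6, 32, 28]
Tree (level-order array): [16, 1, 49, None, 14, 21, None, 10, None, None, 42, 7, None, 23, None, 6, None, None, 32, None, None, 28]
Rule: These are nodes with exactly 1 non-null child.
Per-node child counts:
  node 16: 2 child(ren)
  node 1: 1 child(ren)
  node 14: 1 child(ren)
  node 10: 1 child(ren)
  node 7: 1 child(ren)
  node 6: 0 child(ren)
  node 49: 1 child(ren)
  node 21: 1 child(ren)
  node 42: 1 child(ren)
  node 23: 1 child(ren)
  node 32: 1 child(ren)
  node 28: 0 child(ren)
Matching nodes: [1, 14, 10, 7, 49, 21, 42, 23, 32]
Count of nodes with exactly one child: 9


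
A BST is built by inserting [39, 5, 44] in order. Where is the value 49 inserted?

Starting tree (level order): [39, 5, 44]
Insertion path: 39 -> 44
Result: insert 49 as right child of 44
Final tree (level order): [39, 5, 44, None, None, None, 49]


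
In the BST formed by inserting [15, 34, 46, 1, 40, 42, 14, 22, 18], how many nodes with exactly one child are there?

Tree built from: [15, 34, 46, 1, 40, 42, 14, 22, 18]
Tree (level-order array): [15, 1, 34, None, 14, 22, 46, None, None, 18, None, 40, None, None, None, None, 42]
Rule: These are nodes with exactly 1 non-null child.
Per-node child counts:
  node 15: 2 child(ren)
  node 1: 1 child(ren)
  node 14: 0 child(ren)
  node 34: 2 child(ren)
  node 22: 1 child(ren)
  node 18: 0 child(ren)
  node 46: 1 child(ren)
  node 40: 1 child(ren)
  node 42: 0 child(ren)
Matching nodes: [1, 22, 46, 40]
Count of nodes with exactly one child: 4


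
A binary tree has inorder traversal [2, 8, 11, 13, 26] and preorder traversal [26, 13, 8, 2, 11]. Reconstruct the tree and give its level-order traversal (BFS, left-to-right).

Inorder:  [2, 8, 11, 13, 26]
Preorder: [26, 13, 8, 2, 11]
Algorithm: preorder visits root first, so consume preorder in order;
for each root, split the current inorder slice at that value into
left-subtree inorder and right-subtree inorder, then recurse.
Recursive splits:
  root=26; inorder splits into left=[2, 8, 11, 13], right=[]
  root=13; inorder splits into left=[2, 8, 11], right=[]
  root=8; inorder splits into left=[2], right=[11]
  root=2; inorder splits into left=[], right=[]
  root=11; inorder splits into left=[], right=[]
Reconstructed level-order: [26, 13, 8, 2, 11]


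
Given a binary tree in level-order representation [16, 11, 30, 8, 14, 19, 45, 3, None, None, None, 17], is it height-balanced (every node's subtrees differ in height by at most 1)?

Tree (level-order array): [16, 11, 30, 8, 14, 19, 45, 3, None, None, None, 17]
Definition: a tree is height-balanced if, at every node, |h(left) - h(right)| <= 1 (empty subtree has height -1).
Bottom-up per-node check:
  node 3: h_left=-1, h_right=-1, diff=0 [OK], height=0
  node 8: h_left=0, h_right=-1, diff=1 [OK], height=1
  node 14: h_left=-1, h_right=-1, diff=0 [OK], height=0
  node 11: h_left=1, h_right=0, diff=1 [OK], height=2
  node 17: h_left=-1, h_right=-1, diff=0 [OK], height=0
  node 19: h_left=0, h_right=-1, diff=1 [OK], height=1
  node 45: h_left=-1, h_right=-1, diff=0 [OK], height=0
  node 30: h_left=1, h_right=0, diff=1 [OK], height=2
  node 16: h_left=2, h_right=2, diff=0 [OK], height=3
All nodes satisfy the balance condition.
Result: Balanced


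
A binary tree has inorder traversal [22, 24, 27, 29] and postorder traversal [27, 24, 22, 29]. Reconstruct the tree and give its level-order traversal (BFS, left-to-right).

Inorder:   [22, 24, 27, 29]
Postorder: [27, 24, 22, 29]
Algorithm: postorder visits root last, so walk postorder right-to-left;
each value is the root of the current inorder slice — split it at that
value, recurse on the right subtree first, then the left.
Recursive splits:
  root=29; inorder splits into left=[22, 24, 27], right=[]
  root=22; inorder splits into left=[], right=[24, 27]
  root=24; inorder splits into left=[], right=[27]
  root=27; inorder splits into left=[], right=[]
Reconstructed level-order: [29, 22, 24, 27]


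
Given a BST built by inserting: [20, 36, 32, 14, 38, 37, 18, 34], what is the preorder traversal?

Tree insertion order: [20, 36, 32, 14, 38, 37, 18, 34]
Tree (level-order array): [20, 14, 36, None, 18, 32, 38, None, None, None, 34, 37]
Preorder traversal: [20, 14, 18, 36, 32, 34, 38, 37]


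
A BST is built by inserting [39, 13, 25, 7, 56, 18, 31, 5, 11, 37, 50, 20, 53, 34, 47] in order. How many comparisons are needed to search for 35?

Search path for 35: 39 -> 13 -> 25 -> 31 -> 37 -> 34
Found: False
Comparisons: 6


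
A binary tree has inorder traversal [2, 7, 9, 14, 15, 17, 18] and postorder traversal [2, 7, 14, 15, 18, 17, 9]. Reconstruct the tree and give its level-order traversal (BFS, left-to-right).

Inorder:   [2, 7, 9, 14, 15, 17, 18]
Postorder: [2, 7, 14, 15, 18, 17, 9]
Algorithm: postorder visits root last, so walk postorder right-to-left;
each value is the root of the current inorder slice — split it at that
value, recurse on the right subtree first, then the left.
Recursive splits:
  root=9; inorder splits into left=[2, 7], right=[14, 15, 17, 18]
  root=17; inorder splits into left=[14, 15], right=[18]
  root=18; inorder splits into left=[], right=[]
  root=15; inorder splits into left=[14], right=[]
  root=14; inorder splits into left=[], right=[]
  root=7; inorder splits into left=[2], right=[]
  root=2; inorder splits into left=[], right=[]
Reconstructed level-order: [9, 7, 17, 2, 15, 18, 14]


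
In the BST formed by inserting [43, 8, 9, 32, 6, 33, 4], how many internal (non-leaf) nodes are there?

Tree built from: [43, 8, 9, 32, 6, 33, 4]
Tree (level-order array): [43, 8, None, 6, 9, 4, None, None, 32, None, None, None, 33]
Rule: An internal node has at least one child.
Per-node child counts:
  node 43: 1 child(ren)
  node 8: 2 child(ren)
  node 6: 1 child(ren)
  node 4: 0 child(ren)
  node 9: 1 child(ren)
  node 32: 1 child(ren)
  node 33: 0 child(ren)
Matching nodes: [43, 8, 6, 9, 32]
Count of internal (non-leaf) nodes: 5


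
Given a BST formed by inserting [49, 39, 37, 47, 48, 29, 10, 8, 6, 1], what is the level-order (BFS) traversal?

Tree insertion order: [49, 39, 37, 47, 48, 29, 10, 8, 6, 1]
Tree (level-order array): [49, 39, None, 37, 47, 29, None, None, 48, 10, None, None, None, 8, None, 6, None, 1]
BFS from the root, enqueuing left then right child of each popped node:
  queue [49] -> pop 49, enqueue [39], visited so far: [49]
  queue [39] -> pop 39, enqueue [37, 47], visited so far: [49, 39]
  queue [37, 47] -> pop 37, enqueue [29], visited so far: [49, 39, 37]
  queue [47, 29] -> pop 47, enqueue [48], visited so far: [49, 39, 37, 47]
  queue [29, 48] -> pop 29, enqueue [10], visited so far: [49, 39, 37, 47, 29]
  queue [48, 10] -> pop 48, enqueue [none], visited so far: [49, 39, 37, 47, 29, 48]
  queue [10] -> pop 10, enqueue [8], visited so far: [49, 39, 37, 47, 29, 48, 10]
  queue [8] -> pop 8, enqueue [6], visited so far: [49, 39, 37, 47, 29, 48, 10, 8]
  queue [6] -> pop 6, enqueue [1], visited so far: [49, 39, 37, 47, 29, 48, 10, 8, 6]
  queue [1] -> pop 1, enqueue [none], visited so far: [49, 39, 37, 47, 29, 48, 10, 8, 6, 1]
Result: [49, 39, 37, 47, 29, 48, 10, 8, 6, 1]


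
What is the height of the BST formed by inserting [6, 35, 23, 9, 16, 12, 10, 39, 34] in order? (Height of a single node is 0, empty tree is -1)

Insertion order: [6, 35, 23, 9, 16, 12, 10, 39, 34]
Tree (level-order array): [6, None, 35, 23, 39, 9, 34, None, None, None, 16, None, None, 12, None, 10]
Compute height bottom-up (empty subtree = -1):
  height(10) = 1 + max(-1, -1) = 0
  height(12) = 1 + max(0, -1) = 1
  height(16) = 1 + max(1, -1) = 2
  height(9) = 1 + max(-1, 2) = 3
  height(34) = 1 + max(-1, -1) = 0
  height(23) = 1 + max(3, 0) = 4
  height(39) = 1 + max(-1, -1) = 0
  height(35) = 1 + max(4, 0) = 5
  height(6) = 1 + max(-1, 5) = 6
Height = 6


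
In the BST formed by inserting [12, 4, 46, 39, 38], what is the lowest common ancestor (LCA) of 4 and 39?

Tree insertion order: [12, 4, 46, 39, 38]
Tree (level-order array): [12, 4, 46, None, None, 39, None, 38]
In a BST, the LCA of p=4, q=39 is the first node v on the
root-to-leaf path with p <= v <= q (go left if both < v, right if both > v).
Walk from root:
  at 12: 4 <= 12 <= 39, this is the LCA
LCA = 12


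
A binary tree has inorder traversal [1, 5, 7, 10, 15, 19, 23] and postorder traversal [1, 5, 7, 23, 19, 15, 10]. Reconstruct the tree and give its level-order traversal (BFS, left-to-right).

Inorder:   [1, 5, 7, 10, 15, 19, 23]
Postorder: [1, 5, 7, 23, 19, 15, 10]
Algorithm: postorder visits root last, so walk postorder right-to-left;
each value is the root of the current inorder slice — split it at that
value, recurse on the right subtree first, then the left.
Recursive splits:
  root=10; inorder splits into left=[1, 5, 7], right=[15, 19, 23]
  root=15; inorder splits into left=[], right=[19, 23]
  root=19; inorder splits into left=[], right=[23]
  root=23; inorder splits into left=[], right=[]
  root=7; inorder splits into left=[1, 5], right=[]
  root=5; inorder splits into left=[1], right=[]
  root=1; inorder splits into left=[], right=[]
Reconstructed level-order: [10, 7, 15, 5, 19, 1, 23]


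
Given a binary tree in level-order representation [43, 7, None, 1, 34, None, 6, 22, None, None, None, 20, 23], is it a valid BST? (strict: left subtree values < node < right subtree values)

Level-order array: [43, 7, None, 1, 34, None, 6, 22, None, None, None, 20, 23]
Validate using subtree bounds (lo, hi): at each node, require lo < value < hi,
then recurse left with hi=value and right with lo=value.
Preorder trace (stopping at first violation):
  at node 43 with bounds (-inf, +inf): OK
  at node 7 with bounds (-inf, 43): OK
  at node 1 with bounds (-inf, 7): OK
  at node 6 with bounds (1, 7): OK
  at node 34 with bounds (7, 43): OK
  at node 22 with bounds (7, 34): OK
  at node 20 with bounds (7, 22): OK
  at node 23 with bounds (22, 34): OK
No violation found at any node.
Result: Valid BST


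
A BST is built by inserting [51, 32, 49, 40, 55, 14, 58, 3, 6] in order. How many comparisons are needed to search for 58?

Search path for 58: 51 -> 55 -> 58
Found: True
Comparisons: 3


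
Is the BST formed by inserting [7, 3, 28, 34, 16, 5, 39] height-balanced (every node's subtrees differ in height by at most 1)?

Tree (level-order array): [7, 3, 28, None, 5, 16, 34, None, None, None, None, None, 39]
Definition: a tree is height-balanced if, at every node, |h(left) - h(right)| <= 1 (empty subtree has height -1).
Bottom-up per-node check:
  node 5: h_left=-1, h_right=-1, diff=0 [OK], height=0
  node 3: h_left=-1, h_right=0, diff=1 [OK], height=1
  node 16: h_left=-1, h_right=-1, diff=0 [OK], height=0
  node 39: h_left=-1, h_right=-1, diff=0 [OK], height=0
  node 34: h_left=-1, h_right=0, diff=1 [OK], height=1
  node 28: h_left=0, h_right=1, diff=1 [OK], height=2
  node 7: h_left=1, h_right=2, diff=1 [OK], height=3
All nodes satisfy the balance condition.
Result: Balanced


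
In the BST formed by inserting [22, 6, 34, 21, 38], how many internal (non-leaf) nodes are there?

Tree built from: [22, 6, 34, 21, 38]
Tree (level-order array): [22, 6, 34, None, 21, None, 38]
Rule: An internal node has at least one child.
Per-node child counts:
  node 22: 2 child(ren)
  node 6: 1 child(ren)
  node 21: 0 child(ren)
  node 34: 1 child(ren)
  node 38: 0 child(ren)
Matching nodes: [22, 6, 34]
Count of internal (non-leaf) nodes: 3


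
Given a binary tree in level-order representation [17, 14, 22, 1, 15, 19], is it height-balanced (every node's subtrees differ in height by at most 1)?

Tree (level-order array): [17, 14, 22, 1, 15, 19]
Definition: a tree is height-balanced if, at every node, |h(left) - h(right)| <= 1 (empty subtree has height -1).
Bottom-up per-node check:
  node 1: h_left=-1, h_right=-1, diff=0 [OK], height=0
  node 15: h_left=-1, h_right=-1, diff=0 [OK], height=0
  node 14: h_left=0, h_right=0, diff=0 [OK], height=1
  node 19: h_left=-1, h_right=-1, diff=0 [OK], height=0
  node 22: h_left=0, h_right=-1, diff=1 [OK], height=1
  node 17: h_left=1, h_right=1, diff=0 [OK], height=2
All nodes satisfy the balance condition.
Result: Balanced


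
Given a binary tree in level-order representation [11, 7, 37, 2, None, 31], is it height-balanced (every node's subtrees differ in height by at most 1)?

Tree (level-order array): [11, 7, 37, 2, None, 31]
Definition: a tree is height-balanced if, at every node, |h(left) - h(right)| <= 1 (empty subtree has height -1).
Bottom-up per-node check:
  node 2: h_left=-1, h_right=-1, diff=0 [OK], height=0
  node 7: h_left=0, h_right=-1, diff=1 [OK], height=1
  node 31: h_left=-1, h_right=-1, diff=0 [OK], height=0
  node 37: h_left=0, h_right=-1, diff=1 [OK], height=1
  node 11: h_left=1, h_right=1, diff=0 [OK], height=2
All nodes satisfy the balance condition.
Result: Balanced


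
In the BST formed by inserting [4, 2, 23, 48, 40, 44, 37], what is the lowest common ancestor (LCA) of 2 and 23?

Tree insertion order: [4, 2, 23, 48, 40, 44, 37]
Tree (level-order array): [4, 2, 23, None, None, None, 48, 40, None, 37, 44]
In a BST, the LCA of p=2, q=23 is the first node v on the
root-to-leaf path with p <= v <= q (go left if both < v, right if both > v).
Walk from root:
  at 4: 2 <= 4 <= 23, this is the LCA
LCA = 4


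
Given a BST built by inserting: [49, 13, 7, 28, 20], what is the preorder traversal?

Tree insertion order: [49, 13, 7, 28, 20]
Tree (level-order array): [49, 13, None, 7, 28, None, None, 20]
Preorder traversal: [49, 13, 7, 28, 20]


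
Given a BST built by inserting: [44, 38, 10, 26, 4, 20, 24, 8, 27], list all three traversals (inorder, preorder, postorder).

Tree insertion order: [44, 38, 10, 26, 4, 20, 24, 8, 27]
Tree (level-order array): [44, 38, None, 10, None, 4, 26, None, 8, 20, 27, None, None, None, 24]
Inorder (L, root, R): [4, 8, 10, 20, 24, 26, 27, 38, 44]
Preorder (root, L, R): [44, 38, 10, 4, 8, 26, 20, 24, 27]
Postorder (L, R, root): [8, 4, 24, 20, 27, 26, 10, 38, 44]


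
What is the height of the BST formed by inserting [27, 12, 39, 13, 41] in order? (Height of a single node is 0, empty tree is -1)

Insertion order: [27, 12, 39, 13, 41]
Tree (level-order array): [27, 12, 39, None, 13, None, 41]
Compute height bottom-up (empty subtree = -1):
  height(13) = 1 + max(-1, -1) = 0
  height(12) = 1 + max(-1, 0) = 1
  height(41) = 1 + max(-1, -1) = 0
  height(39) = 1 + max(-1, 0) = 1
  height(27) = 1 + max(1, 1) = 2
Height = 2


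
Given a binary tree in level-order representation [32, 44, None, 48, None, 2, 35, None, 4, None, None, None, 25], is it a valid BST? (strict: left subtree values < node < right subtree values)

Level-order array: [32, 44, None, 48, None, 2, 35, None, 4, None, None, None, 25]
Validate using subtree bounds (lo, hi): at each node, require lo < value < hi,
then recurse left with hi=value and right with lo=value.
Preorder trace (stopping at first violation):
  at node 32 with bounds (-inf, +inf): OK
  at node 44 with bounds (-inf, 32): VIOLATION
Node 44 violates its bound: not (-inf < 44 < 32).
Result: Not a valid BST


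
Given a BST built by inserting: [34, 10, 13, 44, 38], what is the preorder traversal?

Tree insertion order: [34, 10, 13, 44, 38]
Tree (level-order array): [34, 10, 44, None, 13, 38]
Preorder traversal: [34, 10, 13, 44, 38]


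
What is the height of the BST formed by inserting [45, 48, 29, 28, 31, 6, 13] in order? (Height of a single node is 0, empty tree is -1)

Insertion order: [45, 48, 29, 28, 31, 6, 13]
Tree (level-order array): [45, 29, 48, 28, 31, None, None, 6, None, None, None, None, 13]
Compute height bottom-up (empty subtree = -1):
  height(13) = 1 + max(-1, -1) = 0
  height(6) = 1 + max(-1, 0) = 1
  height(28) = 1 + max(1, -1) = 2
  height(31) = 1 + max(-1, -1) = 0
  height(29) = 1 + max(2, 0) = 3
  height(48) = 1 + max(-1, -1) = 0
  height(45) = 1 + max(3, 0) = 4
Height = 4


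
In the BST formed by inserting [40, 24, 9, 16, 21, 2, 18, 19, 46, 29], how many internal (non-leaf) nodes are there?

Tree built from: [40, 24, 9, 16, 21, 2, 18, 19, 46, 29]
Tree (level-order array): [40, 24, 46, 9, 29, None, None, 2, 16, None, None, None, None, None, 21, 18, None, None, 19]
Rule: An internal node has at least one child.
Per-node child counts:
  node 40: 2 child(ren)
  node 24: 2 child(ren)
  node 9: 2 child(ren)
  node 2: 0 child(ren)
  node 16: 1 child(ren)
  node 21: 1 child(ren)
  node 18: 1 child(ren)
  node 19: 0 child(ren)
  node 29: 0 child(ren)
  node 46: 0 child(ren)
Matching nodes: [40, 24, 9, 16, 21, 18]
Count of internal (non-leaf) nodes: 6


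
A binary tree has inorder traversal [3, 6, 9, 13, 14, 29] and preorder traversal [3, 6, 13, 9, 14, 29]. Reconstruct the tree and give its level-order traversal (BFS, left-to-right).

Inorder:  [3, 6, 9, 13, 14, 29]
Preorder: [3, 6, 13, 9, 14, 29]
Algorithm: preorder visits root first, so consume preorder in order;
for each root, split the current inorder slice at that value into
left-subtree inorder and right-subtree inorder, then recurse.
Recursive splits:
  root=3; inorder splits into left=[], right=[6, 9, 13, 14, 29]
  root=6; inorder splits into left=[], right=[9, 13, 14, 29]
  root=13; inorder splits into left=[9], right=[14, 29]
  root=9; inorder splits into left=[], right=[]
  root=14; inorder splits into left=[], right=[29]
  root=29; inorder splits into left=[], right=[]
Reconstructed level-order: [3, 6, 13, 9, 14, 29]


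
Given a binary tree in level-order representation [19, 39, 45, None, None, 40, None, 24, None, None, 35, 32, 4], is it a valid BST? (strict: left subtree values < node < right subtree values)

Level-order array: [19, 39, 45, None, None, 40, None, 24, None, None, 35, 32, 4]
Validate using subtree bounds (lo, hi): at each node, require lo < value < hi,
then recurse left with hi=value and right with lo=value.
Preorder trace (stopping at first violation):
  at node 19 with bounds (-inf, +inf): OK
  at node 39 with bounds (-inf, 19): VIOLATION
Node 39 violates its bound: not (-inf < 39 < 19).
Result: Not a valid BST


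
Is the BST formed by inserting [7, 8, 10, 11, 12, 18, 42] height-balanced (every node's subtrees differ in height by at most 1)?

Tree (level-order array): [7, None, 8, None, 10, None, 11, None, 12, None, 18, None, 42]
Definition: a tree is height-balanced if, at every node, |h(left) - h(right)| <= 1 (empty subtree has height -1).
Bottom-up per-node check:
  node 42: h_left=-1, h_right=-1, diff=0 [OK], height=0
  node 18: h_left=-1, h_right=0, diff=1 [OK], height=1
  node 12: h_left=-1, h_right=1, diff=2 [FAIL (|-1-1|=2 > 1)], height=2
  node 11: h_left=-1, h_right=2, diff=3 [FAIL (|-1-2|=3 > 1)], height=3
  node 10: h_left=-1, h_right=3, diff=4 [FAIL (|-1-3|=4 > 1)], height=4
  node 8: h_left=-1, h_right=4, diff=5 [FAIL (|-1-4|=5 > 1)], height=5
  node 7: h_left=-1, h_right=5, diff=6 [FAIL (|-1-5|=6 > 1)], height=6
Node 12 violates the condition: |-1 - 1| = 2 > 1.
Result: Not balanced


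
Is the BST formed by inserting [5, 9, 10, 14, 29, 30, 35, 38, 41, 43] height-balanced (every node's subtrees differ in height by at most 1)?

Tree (level-order array): [5, None, 9, None, 10, None, 14, None, 29, None, 30, None, 35, None, 38, None, 41, None, 43]
Definition: a tree is height-balanced if, at every node, |h(left) - h(right)| <= 1 (empty subtree has height -1).
Bottom-up per-node check:
  node 43: h_left=-1, h_right=-1, diff=0 [OK], height=0
  node 41: h_left=-1, h_right=0, diff=1 [OK], height=1
  node 38: h_left=-1, h_right=1, diff=2 [FAIL (|-1-1|=2 > 1)], height=2
  node 35: h_left=-1, h_right=2, diff=3 [FAIL (|-1-2|=3 > 1)], height=3
  node 30: h_left=-1, h_right=3, diff=4 [FAIL (|-1-3|=4 > 1)], height=4
  node 29: h_left=-1, h_right=4, diff=5 [FAIL (|-1-4|=5 > 1)], height=5
  node 14: h_left=-1, h_right=5, diff=6 [FAIL (|-1-5|=6 > 1)], height=6
  node 10: h_left=-1, h_right=6, diff=7 [FAIL (|-1-6|=7 > 1)], height=7
  node 9: h_left=-1, h_right=7, diff=8 [FAIL (|-1-7|=8 > 1)], height=8
  node 5: h_left=-1, h_right=8, diff=9 [FAIL (|-1-8|=9 > 1)], height=9
Node 38 violates the condition: |-1 - 1| = 2 > 1.
Result: Not balanced


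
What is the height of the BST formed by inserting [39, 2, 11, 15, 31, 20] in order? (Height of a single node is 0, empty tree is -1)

Insertion order: [39, 2, 11, 15, 31, 20]
Tree (level-order array): [39, 2, None, None, 11, None, 15, None, 31, 20]
Compute height bottom-up (empty subtree = -1):
  height(20) = 1 + max(-1, -1) = 0
  height(31) = 1 + max(0, -1) = 1
  height(15) = 1 + max(-1, 1) = 2
  height(11) = 1 + max(-1, 2) = 3
  height(2) = 1 + max(-1, 3) = 4
  height(39) = 1 + max(4, -1) = 5
Height = 5


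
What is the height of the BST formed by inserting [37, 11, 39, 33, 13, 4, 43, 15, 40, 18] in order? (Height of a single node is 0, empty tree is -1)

Insertion order: [37, 11, 39, 33, 13, 4, 43, 15, 40, 18]
Tree (level-order array): [37, 11, 39, 4, 33, None, 43, None, None, 13, None, 40, None, None, 15, None, None, None, 18]
Compute height bottom-up (empty subtree = -1):
  height(4) = 1 + max(-1, -1) = 0
  height(18) = 1 + max(-1, -1) = 0
  height(15) = 1 + max(-1, 0) = 1
  height(13) = 1 + max(-1, 1) = 2
  height(33) = 1 + max(2, -1) = 3
  height(11) = 1 + max(0, 3) = 4
  height(40) = 1 + max(-1, -1) = 0
  height(43) = 1 + max(0, -1) = 1
  height(39) = 1 + max(-1, 1) = 2
  height(37) = 1 + max(4, 2) = 5
Height = 5


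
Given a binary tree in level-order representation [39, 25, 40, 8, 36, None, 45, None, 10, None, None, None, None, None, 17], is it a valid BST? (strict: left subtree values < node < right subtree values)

Level-order array: [39, 25, 40, 8, 36, None, 45, None, 10, None, None, None, None, None, 17]
Validate using subtree bounds (lo, hi): at each node, require lo < value < hi,
then recurse left with hi=value and right with lo=value.
Preorder trace (stopping at first violation):
  at node 39 with bounds (-inf, +inf): OK
  at node 25 with bounds (-inf, 39): OK
  at node 8 with bounds (-inf, 25): OK
  at node 10 with bounds (8, 25): OK
  at node 17 with bounds (10, 25): OK
  at node 36 with bounds (25, 39): OK
  at node 40 with bounds (39, +inf): OK
  at node 45 with bounds (40, +inf): OK
No violation found at any node.
Result: Valid BST


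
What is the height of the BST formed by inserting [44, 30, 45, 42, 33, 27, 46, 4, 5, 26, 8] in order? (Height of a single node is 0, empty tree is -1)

Insertion order: [44, 30, 45, 42, 33, 27, 46, 4, 5, 26, 8]
Tree (level-order array): [44, 30, 45, 27, 42, None, 46, 4, None, 33, None, None, None, None, 5, None, None, None, 26, 8]
Compute height bottom-up (empty subtree = -1):
  height(8) = 1 + max(-1, -1) = 0
  height(26) = 1 + max(0, -1) = 1
  height(5) = 1 + max(-1, 1) = 2
  height(4) = 1 + max(-1, 2) = 3
  height(27) = 1 + max(3, -1) = 4
  height(33) = 1 + max(-1, -1) = 0
  height(42) = 1 + max(0, -1) = 1
  height(30) = 1 + max(4, 1) = 5
  height(46) = 1 + max(-1, -1) = 0
  height(45) = 1 + max(-1, 0) = 1
  height(44) = 1 + max(5, 1) = 6
Height = 6


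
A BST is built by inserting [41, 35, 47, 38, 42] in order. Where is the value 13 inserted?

Starting tree (level order): [41, 35, 47, None, 38, 42]
Insertion path: 41 -> 35
Result: insert 13 as left child of 35
Final tree (level order): [41, 35, 47, 13, 38, 42]


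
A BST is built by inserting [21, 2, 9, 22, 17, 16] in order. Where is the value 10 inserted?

Starting tree (level order): [21, 2, 22, None, 9, None, None, None, 17, 16]
Insertion path: 21 -> 2 -> 9 -> 17 -> 16
Result: insert 10 as left child of 16
Final tree (level order): [21, 2, 22, None, 9, None, None, None, 17, 16, None, 10]


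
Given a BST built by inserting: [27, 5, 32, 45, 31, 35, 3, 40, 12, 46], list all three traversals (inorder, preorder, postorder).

Tree insertion order: [27, 5, 32, 45, 31, 35, 3, 40, 12, 46]
Tree (level-order array): [27, 5, 32, 3, 12, 31, 45, None, None, None, None, None, None, 35, 46, None, 40]
Inorder (L, root, R): [3, 5, 12, 27, 31, 32, 35, 40, 45, 46]
Preorder (root, L, R): [27, 5, 3, 12, 32, 31, 45, 35, 40, 46]
Postorder (L, R, root): [3, 12, 5, 31, 40, 35, 46, 45, 32, 27]


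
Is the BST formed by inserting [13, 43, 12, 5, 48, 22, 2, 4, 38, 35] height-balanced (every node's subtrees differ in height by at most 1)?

Tree (level-order array): [13, 12, 43, 5, None, 22, 48, 2, None, None, 38, None, None, None, 4, 35]
Definition: a tree is height-balanced if, at every node, |h(left) - h(right)| <= 1 (empty subtree has height -1).
Bottom-up per-node check:
  node 4: h_left=-1, h_right=-1, diff=0 [OK], height=0
  node 2: h_left=-1, h_right=0, diff=1 [OK], height=1
  node 5: h_left=1, h_right=-1, diff=2 [FAIL (|1--1|=2 > 1)], height=2
  node 12: h_left=2, h_right=-1, diff=3 [FAIL (|2--1|=3 > 1)], height=3
  node 35: h_left=-1, h_right=-1, diff=0 [OK], height=0
  node 38: h_left=0, h_right=-1, diff=1 [OK], height=1
  node 22: h_left=-1, h_right=1, diff=2 [FAIL (|-1-1|=2 > 1)], height=2
  node 48: h_left=-1, h_right=-1, diff=0 [OK], height=0
  node 43: h_left=2, h_right=0, diff=2 [FAIL (|2-0|=2 > 1)], height=3
  node 13: h_left=3, h_right=3, diff=0 [OK], height=4
Node 5 violates the condition: |1 - -1| = 2 > 1.
Result: Not balanced


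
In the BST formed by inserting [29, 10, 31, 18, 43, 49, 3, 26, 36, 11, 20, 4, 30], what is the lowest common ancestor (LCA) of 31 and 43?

Tree insertion order: [29, 10, 31, 18, 43, 49, 3, 26, 36, 11, 20, 4, 30]
Tree (level-order array): [29, 10, 31, 3, 18, 30, 43, None, 4, 11, 26, None, None, 36, 49, None, None, None, None, 20]
In a BST, the LCA of p=31, q=43 is the first node v on the
root-to-leaf path with p <= v <= q (go left if both < v, right if both > v).
Walk from root:
  at 29: both 31 and 43 > 29, go right
  at 31: 31 <= 31 <= 43, this is the LCA
LCA = 31


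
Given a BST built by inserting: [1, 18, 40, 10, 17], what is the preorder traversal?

Tree insertion order: [1, 18, 40, 10, 17]
Tree (level-order array): [1, None, 18, 10, 40, None, 17]
Preorder traversal: [1, 18, 10, 17, 40]


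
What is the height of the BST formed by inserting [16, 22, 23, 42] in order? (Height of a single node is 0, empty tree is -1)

Insertion order: [16, 22, 23, 42]
Tree (level-order array): [16, None, 22, None, 23, None, 42]
Compute height bottom-up (empty subtree = -1):
  height(42) = 1 + max(-1, -1) = 0
  height(23) = 1 + max(-1, 0) = 1
  height(22) = 1 + max(-1, 1) = 2
  height(16) = 1 + max(-1, 2) = 3
Height = 3


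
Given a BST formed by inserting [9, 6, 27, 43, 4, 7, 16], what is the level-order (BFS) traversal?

Tree insertion order: [9, 6, 27, 43, 4, 7, 16]
Tree (level-order array): [9, 6, 27, 4, 7, 16, 43]
BFS from the root, enqueuing left then right child of each popped node:
  queue [9] -> pop 9, enqueue [6, 27], visited so far: [9]
  queue [6, 27] -> pop 6, enqueue [4, 7], visited so far: [9, 6]
  queue [27, 4, 7] -> pop 27, enqueue [16, 43], visited so far: [9, 6, 27]
  queue [4, 7, 16, 43] -> pop 4, enqueue [none], visited so far: [9, 6, 27, 4]
  queue [7, 16, 43] -> pop 7, enqueue [none], visited so far: [9, 6, 27, 4, 7]
  queue [16, 43] -> pop 16, enqueue [none], visited so far: [9, 6, 27, 4, 7, 16]
  queue [43] -> pop 43, enqueue [none], visited so far: [9, 6, 27, 4, 7, 16, 43]
Result: [9, 6, 27, 4, 7, 16, 43]


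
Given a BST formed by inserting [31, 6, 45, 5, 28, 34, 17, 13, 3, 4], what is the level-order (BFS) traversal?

Tree insertion order: [31, 6, 45, 5, 28, 34, 17, 13, 3, 4]
Tree (level-order array): [31, 6, 45, 5, 28, 34, None, 3, None, 17, None, None, None, None, 4, 13]
BFS from the root, enqueuing left then right child of each popped node:
  queue [31] -> pop 31, enqueue [6, 45], visited so far: [31]
  queue [6, 45] -> pop 6, enqueue [5, 28], visited so far: [31, 6]
  queue [45, 5, 28] -> pop 45, enqueue [34], visited so far: [31, 6, 45]
  queue [5, 28, 34] -> pop 5, enqueue [3], visited so far: [31, 6, 45, 5]
  queue [28, 34, 3] -> pop 28, enqueue [17], visited so far: [31, 6, 45, 5, 28]
  queue [34, 3, 17] -> pop 34, enqueue [none], visited so far: [31, 6, 45, 5, 28, 34]
  queue [3, 17] -> pop 3, enqueue [4], visited so far: [31, 6, 45, 5, 28, 34, 3]
  queue [17, 4] -> pop 17, enqueue [13], visited so far: [31, 6, 45, 5, 28, 34, 3, 17]
  queue [4, 13] -> pop 4, enqueue [none], visited so far: [31, 6, 45, 5, 28, 34, 3, 17, 4]
  queue [13] -> pop 13, enqueue [none], visited so far: [31, 6, 45, 5, 28, 34, 3, 17, 4, 13]
Result: [31, 6, 45, 5, 28, 34, 3, 17, 4, 13]


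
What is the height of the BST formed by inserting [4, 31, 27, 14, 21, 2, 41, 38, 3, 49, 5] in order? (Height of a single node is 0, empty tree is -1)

Insertion order: [4, 31, 27, 14, 21, 2, 41, 38, 3, 49, 5]
Tree (level-order array): [4, 2, 31, None, 3, 27, 41, None, None, 14, None, 38, 49, 5, 21]
Compute height bottom-up (empty subtree = -1):
  height(3) = 1 + max(-1, -1) = 0
  height(2) = 1 + max(-1, 0) = 1
  height(5) = 1 + max(-1, -1) = 0
  height(21) = 1 + max(-1, -1) = 0
  height(14) = 1 + max(0, 0) = 1
  height(27) = 1 + max(1, -1) = 2
  height(38) = 1 + max(-1, -1) = 0
  height(49) = 1 + max(-1, -1) = 0
  height(41) = 1 + max(0, 0) = 1
  height(31) = 1 + max(2, 1) = 3
  height(4) = 1 + max(1, 3) = 4
Height = 4


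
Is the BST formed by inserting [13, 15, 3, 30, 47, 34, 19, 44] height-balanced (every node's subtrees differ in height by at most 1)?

Tree (level-order array): [13, 3, 15, None, None, None, 30, 19, 47, None, None, 34, None, None, 44]
Definition: a tree is height-balanced if, at every node, |h(left) - h(right)| <= 1 (empty subtree has height -1).
Bottom-up per-node check:
  node 3: h_left=-1, h_right=-1, diff=0 [OK], height=0
  node 19: h_left=-1, h_right=-1, diff=0 [OK], height=0
  node 44: h_left=-1, h_right=-1, diff=0 [OK], height=0
  node 34: h_left=-1, h_right=0, diff=1 [OK], height=1
  node 47: h_left=1, h_right=-1, diff=2 [FAIL (|1--1|=2 > 1)], height=2
  node 30: h_left=0, h_right=2, diff=2 [FAIL (|0-2|=2 > 1)], height=3
  node 15: h_left=-1, h_right=3, diff=4 [FAIL (|-1-3|=4 > 1)], height=4
  node 13: h_left=0, h_right=4, diff=4 [FAIL (|0-4|=4 > 1)], height=5
Node 47 violates the condition: |1 - -1| = 2 > 1.
Result: Not balanced
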